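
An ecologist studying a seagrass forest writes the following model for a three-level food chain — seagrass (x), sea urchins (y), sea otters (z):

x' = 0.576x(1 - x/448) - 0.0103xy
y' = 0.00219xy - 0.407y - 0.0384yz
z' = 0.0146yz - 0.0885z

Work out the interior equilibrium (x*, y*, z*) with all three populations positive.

x* ≈ 399, y* ≈ 6.06, z* ≈ 12.2

From dz/dt = 0: 0.0146y* = 0.0885, so y* = 6.06.
From dx/dt = 0: 0.576(1 - x*/448) = 0.0103·6.06, giving x* = 448·(1 - 0.108) = 399.
From dy/dt = 0: 0.00219·399 - 0.407 = 0.0384z*, so z* = 0.468/0.0384 = 12.2.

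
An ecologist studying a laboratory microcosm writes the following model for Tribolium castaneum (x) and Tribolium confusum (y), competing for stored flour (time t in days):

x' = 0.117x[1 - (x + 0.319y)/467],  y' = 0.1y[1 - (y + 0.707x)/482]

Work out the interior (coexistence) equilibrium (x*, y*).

x* ≈ 404, y* ≈ 196

Setting both brackets to zero gives the nullclines x + 0.319y = 467 and 0.707x + y = 482.
Substituting y = 482 - 0.707x into the first: x(1 - 0.319·0.707) = 467 - 0.319·482.
So x* = 313/0.774 = 404, and then y* = 482 - 0.707·404 = 196.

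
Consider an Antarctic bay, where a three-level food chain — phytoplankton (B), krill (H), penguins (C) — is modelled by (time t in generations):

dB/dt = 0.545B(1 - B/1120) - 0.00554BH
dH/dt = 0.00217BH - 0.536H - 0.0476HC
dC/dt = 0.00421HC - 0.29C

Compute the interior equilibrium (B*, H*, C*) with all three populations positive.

From dC/dt = 0: 0.00421H* = 0.29, so H* = 68.9.
From dB/dt = 0: 0.545(1 - B*/1120) = 0.00554·68.9, giving B* = 1120·(1 - 0.7) = 336.
From dH/dt = 0: 0.00217·336 - 0.536 = 0.0476C*, so C* = 0.193/0.0476 = 4.05.

B* ≈ 336, H* ≈ 68.9, C* ≈ 4.05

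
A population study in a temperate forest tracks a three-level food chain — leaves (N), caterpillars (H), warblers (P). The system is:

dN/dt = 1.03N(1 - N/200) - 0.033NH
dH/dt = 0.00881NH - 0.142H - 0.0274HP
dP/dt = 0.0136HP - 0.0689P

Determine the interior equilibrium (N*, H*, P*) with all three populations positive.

N* ≈ 168, H* ≈ 5.07, P* ≈ 48.7

From dP/dt = 0: 0.0136H* = 0.0689, so H* = 5.07.
From dN/dt = 0: 1.03(1 - N*/200) = 0.033·5.07, giving N* = 200·(1 - 0.162) = 168.
From dH/dt = 0: 0.00881·168 - 0.142 = 0.0274P*, so P* = 1.33/0.0274 = 48.7.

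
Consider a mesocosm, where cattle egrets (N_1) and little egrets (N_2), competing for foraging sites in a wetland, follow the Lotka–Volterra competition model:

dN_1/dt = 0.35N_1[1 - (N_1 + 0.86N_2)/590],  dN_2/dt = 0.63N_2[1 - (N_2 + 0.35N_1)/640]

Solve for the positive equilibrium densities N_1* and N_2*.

N_1* ≈ 56.7, N_2* ≈ 620

Setting both brackets to zero gives the nullclines N_1 + 0.86N_2 = 590 and 0.35N_1 + N_2 = 640.
Substituting N_2 = 640 - 0.35N_1 into the first: N_1(1 - 0.86·0.35) = 590 - 0.86·640.
So N_1* = 39.6/0.699 = 56.7, and then N_2* = 640 - 0.35·56.7 = 620.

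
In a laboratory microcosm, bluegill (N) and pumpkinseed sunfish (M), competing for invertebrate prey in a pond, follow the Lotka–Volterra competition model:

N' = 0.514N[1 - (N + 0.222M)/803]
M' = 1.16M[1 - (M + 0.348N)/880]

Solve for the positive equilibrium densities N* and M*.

Setting both brackets to zero gives the nullclines N + 0.222M = 803 and 0.348N + M = 880.
Substituting M = 880 - 0.348N into the first: N(1 - 0.222·0.348) = 803 - 0.222·880.
So N* = 608/0.923 = 659, and then M* = 880 - 0.348·659 = 651.

N* ≈ 659, M* ≈ 651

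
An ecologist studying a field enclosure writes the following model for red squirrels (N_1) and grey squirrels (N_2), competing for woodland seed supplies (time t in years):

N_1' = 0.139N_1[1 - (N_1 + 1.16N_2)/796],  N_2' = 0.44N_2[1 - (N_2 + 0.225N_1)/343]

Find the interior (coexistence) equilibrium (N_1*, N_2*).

N_1* ≈ 539, N_2* ≈ 222

Setting both brackets to zero gives the nullclines N_1 + 1.16N_2 = 796 and 0.225N_1 + N_2 = 343.
Substituting N_2 = 343 - 0.225N_1 into the first: N_1(1 - 1.16·0.225) = 796 - 1.16·343.
So N_1* = 398/0.739 = 539, and then N_2* = 343 - 0.225·539 = 222.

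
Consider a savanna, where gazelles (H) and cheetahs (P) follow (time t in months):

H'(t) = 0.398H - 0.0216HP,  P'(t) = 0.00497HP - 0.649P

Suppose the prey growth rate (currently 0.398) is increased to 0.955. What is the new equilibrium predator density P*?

At the interior fixed point, setting dH/dt = 0 with H > 0 fixes P* = (prey growth rate)/(HP coefficient) — independent of the other coefficients.
With the change, P* = 0.955/0.0216 = 44.2; it rises from 18.4.

P* ≈ 44.2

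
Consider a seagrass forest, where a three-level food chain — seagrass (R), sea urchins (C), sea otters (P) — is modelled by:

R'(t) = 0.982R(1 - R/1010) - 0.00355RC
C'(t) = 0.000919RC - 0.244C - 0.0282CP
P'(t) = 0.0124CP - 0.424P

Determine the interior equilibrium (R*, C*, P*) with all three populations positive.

From dP/dt = 0: 0.0124C* = 0.424, so C* = 34.2.
From dR/dt = 0: 0.982(1 - R*/1010) = 0.00355·34.2, giving R* = 1010·(1 - 0.124) = 885.
From dC/dt = 0: 0.000919·885 - 0.244 = 0.0282P*, so P* = 0.569/0.0282 = 20.2.

R* ≈ 885, C* ≈ 34.2, P* ≈ 20.2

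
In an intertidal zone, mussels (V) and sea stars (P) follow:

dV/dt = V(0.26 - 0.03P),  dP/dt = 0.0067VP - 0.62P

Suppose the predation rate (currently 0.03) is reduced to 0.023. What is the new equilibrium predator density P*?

P* ≈ 11.3

At the interior fixed point, setting dV/dt = 0 with V > 0 fixes P* = (prey growth rate)/(VP coefficient) — independent of the other coefficients.
With the change, P* = 0.26/0.023 = 11.3; it rises from 8.67.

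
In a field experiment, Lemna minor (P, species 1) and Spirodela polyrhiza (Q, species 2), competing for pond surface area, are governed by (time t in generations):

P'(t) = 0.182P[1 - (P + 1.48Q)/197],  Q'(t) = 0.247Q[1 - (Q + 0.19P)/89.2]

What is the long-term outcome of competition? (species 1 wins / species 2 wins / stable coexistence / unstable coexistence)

Compare the nullcline intercepts: K1/α12 = 197/1.48 = 133 > K2 = 89.2; K2/α21 = 89.2/0.19 = 469 > K1 = 197.
Since both inequalities hold, each species can invade when rare, so the interior equilibrium is stable.

stable coexistence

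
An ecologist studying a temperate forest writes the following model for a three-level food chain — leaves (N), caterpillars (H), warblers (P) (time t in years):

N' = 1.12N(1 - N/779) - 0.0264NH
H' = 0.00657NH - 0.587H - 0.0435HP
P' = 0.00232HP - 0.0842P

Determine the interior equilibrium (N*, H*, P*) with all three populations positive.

N* ≈ 113, H* ≈ 36.3, P* ≈ 3.51

From dP/dt = 0: 0.00232H* = 0.0842, so H* = 36.3.
From dN/dt = 0: 1.12(1 - N*/779) = 0.0264·36.3, giving N* = 779·(1 - 0.855) = 113.
From dH/dt = 0: 0.00657·113 - 0.587 = 0.0435P*, so P* = 0.153/0.0435 = 3.51.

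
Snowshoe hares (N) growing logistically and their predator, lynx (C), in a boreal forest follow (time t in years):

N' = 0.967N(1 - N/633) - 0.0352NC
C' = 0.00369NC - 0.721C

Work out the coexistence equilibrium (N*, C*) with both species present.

N* ≈ 195, C* ≈ 19

From dC/dt = 0 with C > 0: 0.00369N* = 0.721, so N* = 195.
Substitute into dN/dt = 0: 0.967(1 - 195/633) = 0.0352C*.
The bracket is 0.691, giving C* = 0.669/0.0352 = 19.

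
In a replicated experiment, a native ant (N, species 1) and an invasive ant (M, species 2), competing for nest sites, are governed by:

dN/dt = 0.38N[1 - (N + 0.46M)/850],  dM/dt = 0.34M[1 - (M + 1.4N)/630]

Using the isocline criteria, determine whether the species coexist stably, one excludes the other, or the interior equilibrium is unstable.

species 1 excludes species 2

Compare the nullcline intercepts: K1/α12 = 850/0.46 = 1850 > K2 = 630; K2/α21 = 630/1.4 = 450 < K1 = 850.
Since the inequalities point opposite ways, species 1 can invade but species 2 cannot.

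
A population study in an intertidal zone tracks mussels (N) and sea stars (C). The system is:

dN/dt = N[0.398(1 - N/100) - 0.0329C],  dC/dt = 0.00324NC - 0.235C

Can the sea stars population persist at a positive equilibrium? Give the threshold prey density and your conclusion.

Threshold N = 72.5; K > 72.5, so yes, the predator persists.

The predator equation gives dC/dt > 0 only when N > 0.235/0.00324 = 72.5.
Without the predator, N → K = 100. Since 100 > 72.5, the predator can invade and persist.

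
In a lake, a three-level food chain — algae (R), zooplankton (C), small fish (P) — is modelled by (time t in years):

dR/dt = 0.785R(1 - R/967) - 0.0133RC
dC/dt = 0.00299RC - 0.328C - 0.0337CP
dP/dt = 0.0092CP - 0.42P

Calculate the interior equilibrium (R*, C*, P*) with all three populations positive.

From dP/dt = 0: 0.0092C* = 0.42, so C* = 45.7.
From dR/dt = 0: 0.785(1 - R*/967) = 0.0133·45.7, giving R* = 967·(1 - 0.773) = 219.
From dC/dt = 0: 0.00299·219 - 0.328 = 0.0337P*, so P* = 0.327/0.0337 = 9.7.

R* ≈ 219, C* ≈ 45.7, P* ≈ 9.7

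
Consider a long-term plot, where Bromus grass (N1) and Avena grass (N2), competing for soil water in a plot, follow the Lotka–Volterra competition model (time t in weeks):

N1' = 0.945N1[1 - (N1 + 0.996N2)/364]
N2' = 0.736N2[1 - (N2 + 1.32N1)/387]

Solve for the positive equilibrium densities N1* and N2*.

Setting both brackets to zero gives the nullclines N1 + 0.996N2 = 364 and 1.32N1 + N2 = 387.
Substituting N2 = 387 - 1.32N1 into the first: N1(1 - 0.996·1.32) = 364 - 0.996·387.
So N1* = -21.5/-0.315 = 68.2, and then N2* = 387 - 1.32·68.2 = 297.

N1* ≈ 68.2, N2* ≈ 297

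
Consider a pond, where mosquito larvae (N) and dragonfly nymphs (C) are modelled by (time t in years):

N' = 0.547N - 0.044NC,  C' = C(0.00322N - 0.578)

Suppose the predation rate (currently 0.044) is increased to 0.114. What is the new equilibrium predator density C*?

C* ≈ 4.8

At the interior fixed point, setting dN/dt = 0 with N > 0 fixes C* = (prey growth rate)/(NC coefficient) — independent of the other coefficients.
With the change, C* = 0.547/0.114 = 4.8; it falls from 12.4.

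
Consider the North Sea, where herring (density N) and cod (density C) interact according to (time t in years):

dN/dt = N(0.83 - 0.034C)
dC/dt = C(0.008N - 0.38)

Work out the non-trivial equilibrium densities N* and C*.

Set dC/dt = 0 with C > 0: 0.008N - 0.38 = 0, so N* = 0.38/0.008 = 47.5.
Set dN/dt = 0 with N > 0: 0.83 - 0.034C = 0, so C* = 0.83/0.034 = 24.4.

N* ≈ 47.5, C* ≈ 24.4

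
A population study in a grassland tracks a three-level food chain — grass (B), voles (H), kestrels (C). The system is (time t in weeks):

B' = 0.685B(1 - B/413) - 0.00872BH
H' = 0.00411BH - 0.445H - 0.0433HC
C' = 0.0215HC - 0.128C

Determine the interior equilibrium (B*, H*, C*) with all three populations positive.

B* ≈ 382, H* ≈ 5.95, C* ≈ 26

From dC/dt = 0: 0.0215H* = 0.128, so H* = 5.95.
From dB/dt = 0: 0.685(1 - B*/413) = 0.00872·5.95, giving B* = 413·(1 - 0.0758) = 382.
From dH/dt = 0: 0.00411·382 - 0.445 = 0.0433C*, so C* = 1.12/0.0433 = 26.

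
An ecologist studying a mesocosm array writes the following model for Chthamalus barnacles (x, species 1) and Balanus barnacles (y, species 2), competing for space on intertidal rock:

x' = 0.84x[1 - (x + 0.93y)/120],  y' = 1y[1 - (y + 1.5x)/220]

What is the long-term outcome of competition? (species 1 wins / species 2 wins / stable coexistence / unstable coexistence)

species 2 excludes species 1

Compare the nullcline intercepts: K1/α12 = 120/0.93 = 129 < K2 = 220; K2/α21 = 220/1.5 = 147 > K1 = 120.
Since the inequalities point opposite ways, species 2 can invade but species 1 cannot.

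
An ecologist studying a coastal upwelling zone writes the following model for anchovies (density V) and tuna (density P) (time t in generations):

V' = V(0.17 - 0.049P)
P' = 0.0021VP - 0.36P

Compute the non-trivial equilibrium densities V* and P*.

V* ≈ 171, P* ≈ 3.47

Set dP/dt = 0 with P > 0: 0.0021V - 0.36 = 0, so V* = 0.36/0.0021 = 171.
Set dV/dt = 0 with V > 0: 0.17 - 0.049P = 0, so P* = 0.17/0.049 = 3.47.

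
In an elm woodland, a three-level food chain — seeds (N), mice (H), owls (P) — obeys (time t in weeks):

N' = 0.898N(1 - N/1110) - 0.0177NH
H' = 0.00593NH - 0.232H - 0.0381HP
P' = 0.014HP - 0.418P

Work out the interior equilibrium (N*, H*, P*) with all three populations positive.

From dP/dt = 0: 0.014H* = 0.418, so H* = 29.9.
From dN/dt = 0: 0.898(1 - N*/1110) = 0.0177·29.9, giving N* = 1110·(1 - 0.588) = 457.
From dH/dt = 0: 0.00593·457 - 0.232 = 0.0381P*, so P* = 2.48/0.0381 = 65.

N* ≈ 457, H* ≈ 29.9, P* ≈ 65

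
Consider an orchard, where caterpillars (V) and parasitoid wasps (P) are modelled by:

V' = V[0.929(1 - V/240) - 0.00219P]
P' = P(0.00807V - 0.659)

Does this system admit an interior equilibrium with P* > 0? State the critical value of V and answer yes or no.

Threshold V = 81.7; K > 81.7, so yes, the predator persists.

The predator equation gives dP/dt > 0 only when V > 0.659/0.00807 = 81.7.
Without the predator, V → K = 240. Since 240 > 81.7, the predator can invade and persist.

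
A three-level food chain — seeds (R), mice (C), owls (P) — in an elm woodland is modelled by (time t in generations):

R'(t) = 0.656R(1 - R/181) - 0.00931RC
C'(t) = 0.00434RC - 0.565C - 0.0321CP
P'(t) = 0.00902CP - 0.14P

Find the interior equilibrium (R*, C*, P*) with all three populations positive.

From dP/dt = 0: 0.00902C* = 0.14, so C* = 15.5.
From dR/dt = 0: 0.656(1 - R*/181) = 0.00931·15.5, giving R* = 181·(1 - 0.22) = 141.
From dC/dt = 0: 0.00434·141 - 0.565 = 0.0321P*, so P* = 0.0475/0.0321 = 1.48.

R* ≈ 141, C* ≈ 15.5, P* ≈ 1.48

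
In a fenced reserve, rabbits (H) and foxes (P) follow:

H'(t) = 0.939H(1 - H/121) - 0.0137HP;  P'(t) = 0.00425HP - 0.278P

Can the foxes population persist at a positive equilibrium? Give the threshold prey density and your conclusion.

Threshold H = 65.4; K > 65.4, so yes, the predator persists.

The predator equation gives dP/dt > 0 only when H > 0.278/0.00425 = 65.4.
Without the predator, H → K = 121. Since 121 > 65.4, the predator can invade and persist.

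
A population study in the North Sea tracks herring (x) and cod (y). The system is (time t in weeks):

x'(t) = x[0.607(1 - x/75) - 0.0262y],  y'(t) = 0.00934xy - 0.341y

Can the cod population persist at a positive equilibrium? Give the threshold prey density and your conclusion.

The predator equation gives dy/dt > 0 only when x > 0.341/0.00934 = 36.5.
Without the predator, x → K = 75. Since 75 > 36.5, the predator can invade and persist.

Threshold x = 36.5; K > 36.5, so yes, the predator persists.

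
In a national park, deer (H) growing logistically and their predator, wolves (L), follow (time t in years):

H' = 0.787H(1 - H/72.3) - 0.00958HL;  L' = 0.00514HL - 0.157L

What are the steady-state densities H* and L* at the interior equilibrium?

From dL/dt = 0 with L > 0: 0.00514H* = 0.157, so H* = 30.5.
Substitute into dH/dt = 0: 0.787(1 - 30.5/72.3) = 0.00958L*.
The bracket is 0.578, giving L* = 0.455/0.00958 = 47.4.

H* ≈ 30.5, L* ≈ 47.4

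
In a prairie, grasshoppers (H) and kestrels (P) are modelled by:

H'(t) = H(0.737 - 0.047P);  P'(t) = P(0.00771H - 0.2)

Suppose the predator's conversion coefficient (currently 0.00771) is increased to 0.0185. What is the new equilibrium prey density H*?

At the interior fixed point, setting dP/dt = 0 with P > 0 fixes H* = (predator death rate)/(HP coefficient) — independent of the other coefficients.
With the change, H* = 0.2/0.0185 = 10.8; it falls from 25.9.

H* ≈ 10.8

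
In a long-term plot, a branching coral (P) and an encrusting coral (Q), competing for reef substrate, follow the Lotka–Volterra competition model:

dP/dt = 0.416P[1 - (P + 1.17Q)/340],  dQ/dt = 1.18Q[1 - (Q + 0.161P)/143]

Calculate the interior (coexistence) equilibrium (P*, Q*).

Setting both brackets to zero gives the nullclines P + 1.17Q = 340 and 0.161P + Q = 143.
Substituting Q = 143 - 0.161P into the first: P(1 - 1.17·0.161) = 340 - 1.17·143.
So P* = 173/0.812 = 213, and then Q* = 143 - 0.161·213 = 109.

P* ≈ 213, Q* ≈ 109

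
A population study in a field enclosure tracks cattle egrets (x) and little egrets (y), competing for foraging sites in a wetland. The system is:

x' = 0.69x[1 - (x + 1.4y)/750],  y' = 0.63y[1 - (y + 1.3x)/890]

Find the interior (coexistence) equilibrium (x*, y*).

x* ≈ 605, y* ≈ 104

Setting both brackets to zero gives the nullclines x + 1.4y = 750 and 1.3x + y = 890.
Substituting y = 890 - 1.3x into the first: x(1 - 1.4·1.3) = 750 - 1.4·890.
So x* = -496/-0.82 = 605, and then y* = 890 - 1.3·605 = 104.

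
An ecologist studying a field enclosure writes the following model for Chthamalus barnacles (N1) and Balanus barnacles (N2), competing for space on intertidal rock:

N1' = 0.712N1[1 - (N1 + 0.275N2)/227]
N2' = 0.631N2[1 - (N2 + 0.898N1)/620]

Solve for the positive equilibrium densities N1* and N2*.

Setting both brackets to zero gives the nullclines N1 + 0.275N2 = 227 and 0.898N1 + N2 = 620.
Substituting N2 = 620 - 0.898N1 into the first: N1(1 - 0.275·0.898) = 227 - 0.275·620.
So N1* = 56.5/0.753 = 75, and then N2* = 620 - 0.898·75 = 553.

N1* ≈ 75, N2* ≈ 553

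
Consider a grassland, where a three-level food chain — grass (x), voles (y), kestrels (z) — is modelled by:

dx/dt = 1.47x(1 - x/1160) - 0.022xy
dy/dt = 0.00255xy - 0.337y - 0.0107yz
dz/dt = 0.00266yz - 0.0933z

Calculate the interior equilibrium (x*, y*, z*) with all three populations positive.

From dz/dt = 0: 0.00266y* = 0.0933, so y* = 35.1.
From dx/dt = 0: 1.47(1 - x*/1160) = 0.022·35.1, giving x* = 1160·(1 - 0.525) = 551.
From dy/dt = 0: 0.00255·551 - 0.337 = 0.0107z*, so z* = 1.07/0.0107 = 99.8.

x* ≈ 551, y* ≈ 35.1, z* ≈ 99.8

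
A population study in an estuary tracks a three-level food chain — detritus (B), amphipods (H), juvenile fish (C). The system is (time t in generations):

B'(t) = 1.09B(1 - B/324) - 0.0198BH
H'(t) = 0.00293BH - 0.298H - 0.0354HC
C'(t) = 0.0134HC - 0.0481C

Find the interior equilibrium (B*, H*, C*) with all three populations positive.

From dC/dt = 0: 0.0134H* = 0.0481, so H* = 3.59.
From dB/dt = 0: 1.09(1 - B*/324) = 0.0198·3.59, giving B* = 324·(1 - 0.0652) = 303.
From dH/dt = 0: 0.00293·303 - 0.298 = 0.0354C*, so C* = 0.589/0.0354 = 16.7.

B* ≈ 303, H* ≈ 3.59, C* ≈ 16.7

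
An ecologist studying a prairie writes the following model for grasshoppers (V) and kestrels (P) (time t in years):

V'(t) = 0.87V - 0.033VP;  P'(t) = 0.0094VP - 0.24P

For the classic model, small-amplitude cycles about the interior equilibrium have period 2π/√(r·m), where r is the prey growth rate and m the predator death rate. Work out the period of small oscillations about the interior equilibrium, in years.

Here r = 0.87 and m = 0.24, so r·m = 0.209.
ω = √0.209 = 0.457 per year, hence T = 2π/ω ≈ 13.8 years.

T ≈ 13.8 years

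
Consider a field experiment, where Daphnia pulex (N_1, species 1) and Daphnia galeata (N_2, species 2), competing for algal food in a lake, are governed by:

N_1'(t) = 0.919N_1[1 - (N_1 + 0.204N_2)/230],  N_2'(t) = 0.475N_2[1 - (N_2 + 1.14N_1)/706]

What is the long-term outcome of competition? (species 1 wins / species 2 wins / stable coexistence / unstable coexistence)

stable coexistence

Compare the nullcline intercepts: K1/α12 = 230/0.204 = 1130 > K2 = 706; K2/α21 = 706/1.14 = 619 > K1 = 230.
Since both inequalities hold, each species can invade when rare, so the interior equilibrium is stable.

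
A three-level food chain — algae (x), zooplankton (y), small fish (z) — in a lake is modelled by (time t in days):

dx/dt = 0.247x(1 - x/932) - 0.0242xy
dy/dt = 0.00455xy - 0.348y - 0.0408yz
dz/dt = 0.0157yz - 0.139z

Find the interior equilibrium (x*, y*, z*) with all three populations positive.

From dz/dt = 0: 0.0157y* = 0.139, so y* = 8.85.
From dx/dt = 0: 0.247(1 - x*/932) = 0.0242·8.85, giving x* = 932·(1 - 0.867) = 124.
From dy/dt = 0: 0.00455·124 - 0.348 = 0.0408z*, so z* = 0.214/0.0408 = 5.25.

x* ≈ 124, y* ≈ 8.85, z* ≈ 5.25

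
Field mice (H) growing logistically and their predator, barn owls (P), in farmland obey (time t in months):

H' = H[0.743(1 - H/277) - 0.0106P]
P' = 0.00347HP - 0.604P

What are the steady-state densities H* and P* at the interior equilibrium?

From dP/dt = 0 with P > 0: 0.00347H* = 0.604, so H* = 174.
Substitute into dH/dt = 0: 0.743(1 - 174/277) = 0.0106P*.
The bracket is 0.372, giving P* = 0.276/0.0106 = 26.

H* ≈ 174, P* ≈ 26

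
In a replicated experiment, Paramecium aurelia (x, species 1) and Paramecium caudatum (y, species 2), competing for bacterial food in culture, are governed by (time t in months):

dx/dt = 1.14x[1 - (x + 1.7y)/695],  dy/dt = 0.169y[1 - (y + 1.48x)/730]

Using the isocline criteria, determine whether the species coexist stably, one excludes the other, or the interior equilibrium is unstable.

unstable coexistence (outcome depends on initial conditions)

Compare the nullcline intercepts: K1/α12 = 695/1.7 = 409 < K2 = 730; K2/α21 = 730/1.48 = 493 < K1 = 695.
Since both are reversed, neither can invade when rare; the interior point is a saddle.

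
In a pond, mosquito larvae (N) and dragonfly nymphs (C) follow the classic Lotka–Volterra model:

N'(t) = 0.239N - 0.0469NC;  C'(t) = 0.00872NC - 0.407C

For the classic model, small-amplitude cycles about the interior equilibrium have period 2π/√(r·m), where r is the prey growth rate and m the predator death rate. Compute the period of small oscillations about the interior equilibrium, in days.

T ≈ 20.1 days

Here r = 0.239 and m = 0.407, so r·m = 0.0973.
ω = √0.0973 = 0.312 per day, hence T = 2π/ω ≈ 20.1 days.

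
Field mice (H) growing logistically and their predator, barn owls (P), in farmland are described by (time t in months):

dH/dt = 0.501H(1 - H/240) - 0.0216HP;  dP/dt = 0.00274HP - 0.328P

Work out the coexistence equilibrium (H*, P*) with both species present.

From dP/dt = 0 with P > 0: 0.00274H* = 0.328, so H* = 120.
Substitute into dH/dt = 0: 0.501(1 - 120/240) = 0.0216P*.
The bracket is 0.501, giving P* = 0.251/0.0216 = 11.6.

H* ≈ 120, P* ≈ 11.6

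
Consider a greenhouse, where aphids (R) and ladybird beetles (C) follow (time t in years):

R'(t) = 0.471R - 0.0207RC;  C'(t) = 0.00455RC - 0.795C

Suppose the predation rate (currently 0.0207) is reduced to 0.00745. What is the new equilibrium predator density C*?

C* ≈ 63.2

At the interior fixed point, setting dR/dt = 0 with R > 0 fixes C* = (prey growth rate)/(RC coefficient) — independent of the other coefficients.
With the change, C* = 0.471/0.00745 = 63.2; it rises from 22.8.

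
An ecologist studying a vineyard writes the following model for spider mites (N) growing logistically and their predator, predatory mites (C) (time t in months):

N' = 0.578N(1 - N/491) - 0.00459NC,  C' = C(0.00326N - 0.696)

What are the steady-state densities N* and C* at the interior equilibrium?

N* ≈ 213, C* ≈ 71.2

From dC/dt = 0 with C > 0: 0.00326N* = 0.696, so N* = 213.
Substitute into dN/dt = 0: 0.578(1 - 213/491) = 0.00459C*.
The bracket is 0.565, giving C* = 0.327/0.00459 = 71.2.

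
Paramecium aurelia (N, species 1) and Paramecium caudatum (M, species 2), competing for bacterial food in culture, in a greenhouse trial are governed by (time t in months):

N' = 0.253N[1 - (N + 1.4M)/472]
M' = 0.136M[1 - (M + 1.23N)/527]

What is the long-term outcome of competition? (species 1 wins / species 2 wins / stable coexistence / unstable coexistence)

Compare the nullcline intercepts: K1/α12 = 472/1.4 = 337 < K2 = 527; K2/α21 = 527/1.23 = 428 < K1 = 472.
Since both are reversed, neither can invade when rare; the interior point is a saddle.

unstable coexistence (outcome depends on initial conditions)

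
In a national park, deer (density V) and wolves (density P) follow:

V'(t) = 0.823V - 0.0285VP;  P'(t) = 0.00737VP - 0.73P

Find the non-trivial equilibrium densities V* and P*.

V* ≈ 99.1, P* ≈ 28.9

Set dP/dt = 0 with P > 0: 0.00737V - 0.73 = 0, so V* = 0.73/0.00737 = 99.1.
Set dV/dt = 0 with V > 0: 0.823 - 0.0285P = 0, so P* = 0.823/0.0285 = 28.9.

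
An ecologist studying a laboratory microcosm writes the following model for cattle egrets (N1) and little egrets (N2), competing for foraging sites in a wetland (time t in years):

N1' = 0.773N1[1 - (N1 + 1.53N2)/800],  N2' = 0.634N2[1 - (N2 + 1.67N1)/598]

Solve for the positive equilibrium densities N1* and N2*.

Setting both brackets to zero gives the nullclines N1 + 1.53N2 = 800 and 1.67N1 + N2 = 598.
Substituting N2 = 598 - 1.67N1 into the first: N1(1 - 1.53·1.67) = 800 - 1.53·598.
So N1* = -115/-1.56 = 73.9, and then N2* = 598 - 1.67·73.9 = 475.

N1* ≈ 73.9, N2* ≈ 475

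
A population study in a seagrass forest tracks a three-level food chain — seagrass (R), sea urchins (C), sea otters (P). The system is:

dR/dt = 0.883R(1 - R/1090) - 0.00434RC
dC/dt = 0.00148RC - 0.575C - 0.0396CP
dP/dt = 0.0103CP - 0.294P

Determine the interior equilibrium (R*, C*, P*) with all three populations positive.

R* ≈ 937, C* ≈ 28.5, P* ≈ 20.5

From dP/dt = 0: 0.0103C* = 0.294, so C* = 28.5.
From dR/dt = 0: 0.883(1 - R*/1090) = 0.00434·28.5, giving R* = 1090·(1 - 0.14) = 937.
From dC/dt = 0: 0.00148·937 - 0.575 = 0.0396P*, so P* = 0.812/0.0396 = 20.5.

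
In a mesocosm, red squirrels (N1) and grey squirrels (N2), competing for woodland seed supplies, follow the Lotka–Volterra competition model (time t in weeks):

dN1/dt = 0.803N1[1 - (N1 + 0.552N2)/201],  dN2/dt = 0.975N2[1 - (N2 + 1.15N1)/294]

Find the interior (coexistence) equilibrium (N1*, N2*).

Setting both brackets to zero gives the nullclines N1 + 0.552N2 = 201 and 1.15N1 + N2 = 294.
Substituting N2 = 294 - 1.15N1 into the first: N1(1 - 0.552·1.15) = 201 - 0.552·294.
So N1* = 38.7/0.365 = 106, and then N2* = 294 - 1.15·106 = 172.

N1* ≈ 106, N2* ≈ 172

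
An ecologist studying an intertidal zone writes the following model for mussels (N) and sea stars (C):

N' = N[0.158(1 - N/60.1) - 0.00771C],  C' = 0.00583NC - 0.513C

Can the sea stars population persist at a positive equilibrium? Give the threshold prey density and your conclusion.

Threshold N = 88; K < 88, so no, the predator goes extinct.

The predator equation gives dC/dt > 0 only when N > 0.513/0.00583 = 88.
Without the predator, N → K = 60.1. Since 60.1 < 88, the predator cannot invade.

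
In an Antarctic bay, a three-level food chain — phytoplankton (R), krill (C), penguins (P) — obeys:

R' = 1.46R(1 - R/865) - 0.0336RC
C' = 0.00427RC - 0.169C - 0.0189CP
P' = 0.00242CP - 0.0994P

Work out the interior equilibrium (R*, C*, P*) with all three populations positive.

R* ≈ 47.3, C* ≈ 41.1, P* ≈ 1.75

From dP/dt = 0: 0.00242C* = 0.0994, so C* = 41.1.
From dR/dt = 0: 1.46(1 - R*/865) = 0.0336·41.1, giving R* = 865·(1 - 0.945) = 47.3.
From dC/dt = 0: 0.00427·47.3 - 0.169 = 0.0189P*, so P* = 0.0331/0.0189 = 1.75.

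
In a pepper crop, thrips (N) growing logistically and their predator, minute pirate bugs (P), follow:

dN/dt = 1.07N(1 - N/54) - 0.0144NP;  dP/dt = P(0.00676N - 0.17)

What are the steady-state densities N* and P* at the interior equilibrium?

From dP/dt = 0 with P > 0: 0.00676N* = 0.17, so N* = 25.1.
Substitute into dN/dt = 0: 1.07(1 - 25.1/54) = 0.0144P*.
The bracket is 0.534, giving P* = 0.572/0.0144 = 39.7.

N* ≈ 25.1, P* ≈ 39.7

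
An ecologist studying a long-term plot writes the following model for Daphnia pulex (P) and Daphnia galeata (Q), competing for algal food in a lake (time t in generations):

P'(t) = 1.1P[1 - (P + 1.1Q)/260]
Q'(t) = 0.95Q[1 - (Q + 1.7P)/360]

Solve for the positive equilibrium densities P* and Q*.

Setting both brackets to zero gives the nullclines P + 1.1Q = 260 and 1.7P + Q = 360.
Substituting Q = 360 - 1.7P into the first: P(1 - 1.1·1.7) = 260 - 1.1·360.
So P* = -136/-0.87 = 156, and then Q* = 360 - 1.7·156 = 94.3.

P* ≈ 156, Q* ≈ 94.3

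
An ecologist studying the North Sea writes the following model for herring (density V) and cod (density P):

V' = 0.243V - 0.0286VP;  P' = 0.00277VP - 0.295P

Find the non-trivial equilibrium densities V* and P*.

V* ≈ 106, P* ≈ 8.5

Set dP/dt = 0 with P > 0: 0.00277V - 0.295 = 0, so V* = 0.295/0.00277 = 106.
Set dV/dt = 0 with V > 0: 0.243 - 0.0286P = 0, so P* = 0.243/0.0286 = 8.5.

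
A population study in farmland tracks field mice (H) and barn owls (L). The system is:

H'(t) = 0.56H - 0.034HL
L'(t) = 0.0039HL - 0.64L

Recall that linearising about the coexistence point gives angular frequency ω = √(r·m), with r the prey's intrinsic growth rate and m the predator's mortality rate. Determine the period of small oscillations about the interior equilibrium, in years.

Here r = 0.56 and m = 0.64, so r·m = 0.358.
ω = √0.358 = 0.599 per year, hence T = 2π/ω ≈ 10.5 years.

T ≈ 10.5 years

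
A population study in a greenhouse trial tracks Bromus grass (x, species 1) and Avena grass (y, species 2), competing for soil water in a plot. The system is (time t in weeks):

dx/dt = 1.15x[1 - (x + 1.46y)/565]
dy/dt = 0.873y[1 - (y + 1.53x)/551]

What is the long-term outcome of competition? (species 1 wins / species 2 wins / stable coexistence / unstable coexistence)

unstable coexistence (outcome depends on initial conditions)

Compare the nullcline intercepts: K1/α12 = 565/1.46 = 387 < K2 = 551; K2/α21 = 551/1.53 = 360 < K1 = 565.
Since both are reversed, neither can invade when rare; the interior point is a saddle.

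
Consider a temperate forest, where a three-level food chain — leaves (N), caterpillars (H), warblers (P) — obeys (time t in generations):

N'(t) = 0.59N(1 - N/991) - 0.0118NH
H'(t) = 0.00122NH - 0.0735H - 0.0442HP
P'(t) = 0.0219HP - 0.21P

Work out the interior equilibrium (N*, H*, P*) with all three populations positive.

From dP/dt = 0: 0.0219H* = 0.21, so H* = 9.59.
From dN/dt = 0: 0.59(1 - N*/991) = 0.0118·9.59, giving N* = 991·(1 - 0.192) = 801.
From dH/dt = 0: 0.00122·801 - 0.0735 = 0.0442P*, so P* = 0.904/0.0442 = 20.4.

N* ≈ 801, H* ≈ 9.59, P* ≈ 20.4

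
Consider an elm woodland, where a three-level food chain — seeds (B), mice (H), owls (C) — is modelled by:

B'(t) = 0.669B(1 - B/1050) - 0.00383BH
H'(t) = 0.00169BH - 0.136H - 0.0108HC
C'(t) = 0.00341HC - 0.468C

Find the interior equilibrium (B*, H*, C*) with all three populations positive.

B* ≈ 225, H* ≈ 137, C* ≈ 22.6

From dC/dt = 0: 0.00341H* = 0.468, so H* = 137.
From dB/dt = 0: 0.669(1 - B*/1050) = 0.00383·137, giving B* = 1050·(1 - 0.786) = 225.
From dH/dt = 0: 0.00169·225 - 0.136 = 0.0108C*, so C* = 0.244/0.0108 = 22.6.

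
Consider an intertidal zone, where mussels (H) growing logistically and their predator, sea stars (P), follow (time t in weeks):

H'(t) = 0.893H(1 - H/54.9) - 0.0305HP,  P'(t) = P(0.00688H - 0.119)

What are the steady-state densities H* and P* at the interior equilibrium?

From dP/dt = 0 with P > 0: 0.00688H* = 0.119, so H* = 17.3.
Substitute into dH/dt = 0: 0.893(1 - 17.3/54.9) = 0.0305P*.
The bracket is 0.685, giving P* = 0.612/0.0305 = 20.1.

H* ≈ 17.3, P* ≈ 20.1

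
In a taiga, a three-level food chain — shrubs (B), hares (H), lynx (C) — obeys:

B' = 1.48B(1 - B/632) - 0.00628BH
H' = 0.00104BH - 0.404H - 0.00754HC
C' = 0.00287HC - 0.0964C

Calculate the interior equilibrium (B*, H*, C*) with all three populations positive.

B* ≈ 542, H* ≈ 33.6, C* ≈ 21.2

From dC/dt = 0: 0.00287H* = 0.0964, so H* = 33.6.
From dB/dt = 0: 1.48(1 - B*/632) = 0.00628·33.6, giving B* = 632·(1 - 0.143) = 542.
From dH/dt = 0: 0.00104·542 - 0.404 = 0.00754C*, so C* = 0.16/0.00754 = 21.2.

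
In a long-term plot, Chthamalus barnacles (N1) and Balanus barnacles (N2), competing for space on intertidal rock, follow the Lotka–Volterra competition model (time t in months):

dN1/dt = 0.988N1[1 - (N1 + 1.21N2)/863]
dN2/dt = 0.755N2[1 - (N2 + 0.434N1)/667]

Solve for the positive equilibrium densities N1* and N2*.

N1* ≈ 118, N2* ≈ 616

Setting both brackets to zero gives the nullclines N1 + 1.21N2 = 863 and 0.434N1 + N2 = 667.
Substituting N2 = 667 - 0.434N1 into the first: N1(1 - 1.21·0.434) = 863 - 1.21·667.
So N1* = 55.9/0.475 = 118, and then N2* = 667 - 0.434·118 = 616.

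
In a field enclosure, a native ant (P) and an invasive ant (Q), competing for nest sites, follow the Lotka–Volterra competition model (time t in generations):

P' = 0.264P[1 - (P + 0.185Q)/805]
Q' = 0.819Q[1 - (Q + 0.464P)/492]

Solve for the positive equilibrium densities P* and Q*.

Setting both brackets to zero gives the nullclines P + 0.185Q = 805 and 0.464P + Q = 492.
Substituting Q = 492 - 0.464P into the first: P(1 - 0.185·0.464) = 805 - 0.185·492.
So P* = 714/0.914 = 781, and then Q* = 492 - 0.464·781 = 130.

P* ≈ 781, Q* ≈ 130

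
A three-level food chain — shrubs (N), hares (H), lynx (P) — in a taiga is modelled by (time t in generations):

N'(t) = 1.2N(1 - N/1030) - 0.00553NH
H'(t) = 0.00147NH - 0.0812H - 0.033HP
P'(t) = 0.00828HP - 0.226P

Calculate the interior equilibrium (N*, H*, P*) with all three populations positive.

N* ≈ 900, H* ≈ 27.3, P* ≈ 37.7

From dP/dt = 0: 0.00828H* = 0.226, so H* = 27.3.
From dN/dt = 0: 1.2(1 - N*/1030) = 0.00553·27.3, giving N* = 1030·(1 - 0.126) = 900.
From dH/dt = 0: 0.00147·900 - 0.0812 = 0.033P*, so P* = 1.24/0.033 = 37.7.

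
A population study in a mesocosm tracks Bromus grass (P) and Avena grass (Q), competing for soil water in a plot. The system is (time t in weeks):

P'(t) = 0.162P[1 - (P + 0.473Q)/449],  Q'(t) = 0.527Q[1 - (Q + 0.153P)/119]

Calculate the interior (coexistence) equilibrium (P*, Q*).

P* ≈ 423, Q* ≈ 54.2

Setting both brackets to zero gives the nullclines P + 0.473Q = 449 and 0.153P + Q = 119.
Substituting Q = 119 - 0.153P into the first: P(1 - 0.473·0.153) = 449 - 0.473·119.
So P* = 393/0.928 = 423, and then Q* = 119 - 0.153·423 = 54.2.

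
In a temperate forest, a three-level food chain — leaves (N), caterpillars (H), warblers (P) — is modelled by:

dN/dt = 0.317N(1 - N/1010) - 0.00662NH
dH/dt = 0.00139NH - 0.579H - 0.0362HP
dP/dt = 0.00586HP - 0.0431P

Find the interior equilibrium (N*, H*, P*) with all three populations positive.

From dP/dt = 0: 0.00586H* = 0.0431, so H* = 7.35.
From dN/dt = 0: 0.317(1 - N*/1010) = 0.00662·7.35, giving N* = 1010·(1 - 0.154) = 855.
From dH/dt = 0: 0.00139·855 - 0.579 = 0.0362P*, so P* = 0.609/0.0362 = 16.8.

N* ≈ 855, H* ≈ 7.35, P* ≈ 16.8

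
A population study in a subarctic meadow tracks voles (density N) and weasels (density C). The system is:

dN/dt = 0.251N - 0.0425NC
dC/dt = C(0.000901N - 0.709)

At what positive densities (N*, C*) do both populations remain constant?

N* ≈ 787, C* ≈ 5.91

Set dC/dt = 0 with C > 0: 0.000901N - 0.709 = 0, so N* = 0.709/0.000901 = 787.
Set dN/dt = 0 with N > 0: 0.251 - 0.0425C = 0, so C* = 0.251/0.0425 = 5.91.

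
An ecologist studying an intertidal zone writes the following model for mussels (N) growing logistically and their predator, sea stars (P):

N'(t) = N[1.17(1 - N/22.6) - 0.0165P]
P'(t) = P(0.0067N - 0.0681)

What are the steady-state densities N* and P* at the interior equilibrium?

N* ≈ 10.2, P* ≈ 39

From dP/dt = 0 with P > 0: 0.0067N* = 0.0681, so N* = 10.2.
Substitute into dN/dt = 0: 1.17(1 - 10.2/22.6) = 0.0165P*.
The bracket is 0.55, giving P* = 0.644/0.0165 = 39.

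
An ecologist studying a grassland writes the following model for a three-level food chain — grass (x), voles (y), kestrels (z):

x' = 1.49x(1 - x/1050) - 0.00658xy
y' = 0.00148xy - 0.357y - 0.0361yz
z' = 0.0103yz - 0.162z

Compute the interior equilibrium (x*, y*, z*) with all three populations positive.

x* ≈ 977, y* ≈ 15.7, z* ≈ 30.2

From dz/dt = 0: 0.0103y* = 0.162, so y* = 15.7.
From dx/dt = 0: 1.49(1 - x*/1050) = 0.00658·15.7, giving x* = 1050·(1 - 0.0695) = 977.
From dy/dt = 0: 0.00148·977 - 0.357 = 0.0361z*, so z* = 1.09/0.0361 = 30.2.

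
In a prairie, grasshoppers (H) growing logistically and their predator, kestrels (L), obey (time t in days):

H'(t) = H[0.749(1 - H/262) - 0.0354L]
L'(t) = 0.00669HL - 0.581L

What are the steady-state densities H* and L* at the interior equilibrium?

H* ≈ 86.8, L* ≈ 14.1

From dL/dt = 0 with L > 0: 0.00669H* = 0.581, so H* = 86.8.
Substitute into dH/dt = 0: 0.749(1 - 86.8/262) = 0.0354L*.
The bracket is 0.669, giving L* = 0.501/0.0354 = 14.1.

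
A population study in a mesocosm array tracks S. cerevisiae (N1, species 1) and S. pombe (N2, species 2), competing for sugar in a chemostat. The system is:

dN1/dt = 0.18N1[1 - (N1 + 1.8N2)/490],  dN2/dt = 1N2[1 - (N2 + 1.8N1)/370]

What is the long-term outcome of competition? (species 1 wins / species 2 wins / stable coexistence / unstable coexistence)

unstable coexistence (outcome depends on initial conditions)

Compare the nullcline intercepts: K1/α12 = 490/1.8 = 272 < K2 = 370; K2/α21 = 370/1.8 = 206 < K1 = 490.
Since both are reversed, neither can invade when rare; the interior point is a saddle.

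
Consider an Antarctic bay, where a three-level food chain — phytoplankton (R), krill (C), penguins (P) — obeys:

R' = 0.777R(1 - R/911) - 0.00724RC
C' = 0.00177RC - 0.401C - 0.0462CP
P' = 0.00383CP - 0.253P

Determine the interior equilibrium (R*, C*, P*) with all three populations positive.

R* ≈ 350, C* ≈ 66.1, P* ≈ 4.74

From dP/dt = 0: 0.00383C* = 0.253, so C* = 66.1.
From dR/dt = 0: 0.777(1 - R*/911) = 0.00724·66.1, giving R* = 911·(1 - 0.616) = 350.
From dC/dt = 0: 0.00177·350 - 0.401 = 0.0462P*, so P* = 0.219/0.0462 = 4.74.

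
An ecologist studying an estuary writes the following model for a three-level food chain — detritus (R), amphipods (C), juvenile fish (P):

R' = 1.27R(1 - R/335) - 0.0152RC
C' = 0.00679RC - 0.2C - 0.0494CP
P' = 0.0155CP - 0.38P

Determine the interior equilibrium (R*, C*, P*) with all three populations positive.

From dP/dt = 0: 0.0155C* = 0.38, so C* = 24.5.
From dR/dt = 0: 1.27(1 - R*/335) = 0.0152·24.5, giving R* = 335·(1 - 0.293) = 237.
From dC/dt = 0: 0.00679·237 - 0.2 = 0.0494P*, so P* = 1.41/0.0494 = 28.5.

R* ≈ 237, C* ≈ 24.5, P* ≈ 28.5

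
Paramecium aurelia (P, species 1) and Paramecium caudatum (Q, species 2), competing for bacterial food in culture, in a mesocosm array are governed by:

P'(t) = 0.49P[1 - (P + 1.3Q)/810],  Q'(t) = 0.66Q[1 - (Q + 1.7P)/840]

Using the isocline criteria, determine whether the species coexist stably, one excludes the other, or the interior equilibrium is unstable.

Compare the nullcline intercepts: K1/α12 = 810/1.3 = 623 < K2 = 840; K2/α21 = 840/1.7 = 494 < K1 = 810.
Since both are reversed, neither can invade when rare; the interior point is a saddle.

unstable coexistence (outcome depends on initial conditions)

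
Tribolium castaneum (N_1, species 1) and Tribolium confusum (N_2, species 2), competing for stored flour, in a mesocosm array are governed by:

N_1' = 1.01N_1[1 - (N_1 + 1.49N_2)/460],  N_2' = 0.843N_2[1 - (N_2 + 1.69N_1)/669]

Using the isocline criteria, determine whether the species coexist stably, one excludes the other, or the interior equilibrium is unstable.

Compare the nullcline intercepts: K1/α12 = 460/1.49 = 309 < K2 = 669; K2/α21 = 669/1.69 = 396 < K1 = 460.
Since both are reversed, neither can invade when rare; the interior point is a saddle.

unstable coexistence (outcome depends on initial conditions)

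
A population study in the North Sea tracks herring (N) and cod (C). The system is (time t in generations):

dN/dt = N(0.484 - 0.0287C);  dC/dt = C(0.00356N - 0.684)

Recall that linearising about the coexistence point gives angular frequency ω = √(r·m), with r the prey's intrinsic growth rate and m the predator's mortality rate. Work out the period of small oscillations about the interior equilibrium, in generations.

T ≈ 10.9 generations

Here r = 0.484 and m = 0.684, so r·m = 0.331.
ω = √0.331 = 0.575 per generation, hence T = 2π/ω ≈ 10.9 generations.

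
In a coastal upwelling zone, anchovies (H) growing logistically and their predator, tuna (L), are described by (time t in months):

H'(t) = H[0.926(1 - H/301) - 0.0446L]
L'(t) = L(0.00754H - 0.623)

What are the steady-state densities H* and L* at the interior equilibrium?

From dL/dt = 0 with L > 0: 0.00754H* = 0.623, so H* = 82.6.
Substitute into dH/dt = 0: 0.926(1 - 82.6/301) = 0.0446L*.
The bracket is 0.725, giving L* = 0.672/0.0446 = 15.1.

H* ≈ 82.6, L* ≈ 15.1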